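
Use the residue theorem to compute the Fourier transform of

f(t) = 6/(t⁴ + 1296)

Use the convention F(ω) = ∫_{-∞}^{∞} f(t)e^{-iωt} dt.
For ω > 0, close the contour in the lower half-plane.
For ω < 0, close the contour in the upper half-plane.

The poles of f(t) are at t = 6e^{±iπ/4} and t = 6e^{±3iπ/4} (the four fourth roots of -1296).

Let g(z) = f(z)e^{-iωz}; for large |z| the factor e^{-iωz} decays in the lower half-plane when ω > 0 and in the upper half-plane when ω < 0.

Case ω > 0 (lower half-plane, clockwise contour ⇒ F(ω) = -2πi·ΣRes):
  Res_{z = - 3 \sqrt{2} - 3 \sqrt{2} i} g(z) = \frac{\sqrt{2} i \left(1 - i\right) e^{3 \sqrt{2} \omega \left(-1 + i\right)}}{288}
  Res_{z = 3 \sqrt{2} - 3 \sqrt{2} i} g(z) = \frac{\sqrt{2} i \left(1 + i\right) e^{- 3 \sqrt{2} \omega \left(1 + i\right)}}{288}
  F(ω) = -2πi·ΣRes = \frac{\sqrt{2} \pi \left(1 - i\right) \left(e^{6 \sqrt{2} i \omega} + i\right) e^{- 3 \sqrt{2} \omega \left(1 + i\right)}}{144} = \frac{\pi e^{- 3 \sqrt{2} \omega} \sin{\left(3 \sqrt{2} \omega + \frac{\pi}{4} \right)}}{36}

Case ω < 0 (upper half-plane, counterclockwise contour ⇒ F(ω) = +2πi·ΣRes):
  Res_{z = 3 \sqrt{2} + 3 \sqrt{2} i} g(z) = \frac{\sqrt{2} i \left(-1 + i\right) e^{3 \sqrt{2} \omega \left(1 - i\right)}}{288}
  Res_{z = - 3 \sqrt{2} + 3 \sqrt{2} i} g(z) = \frac{\sqrt{2} \left(1 - i\right) e^{3 \sqrt{2} \omega \left(1 + i\right)}}{288}
  F(ω) = 2πi·ΣRes = - \frac{\sqrt{2} i \pi \left(i \left(1 - i\right) e^{3 \sqrt{2} \omega \left(1 - i\right)} - \left(1 - i\right) e^{3 \sqrt{2} \omega \left(1 + i\right)}\right)}{144} = \frac{\pi e^{3 \sqrt{2} \omega} \cos{\left(3 \sqrt{2} \omega + \frac{\pi}{4} \right)}}{36}

Both cases combine into a single formula in |ω|:

F(ω) = \frac{\pi e^{- 3 \sqrt{2} \left|{\omega}\right|} \sin{\left(3 \sqrt{2} \left|{\omega}\right| + \frac{\pi}{4} \right)}}{36}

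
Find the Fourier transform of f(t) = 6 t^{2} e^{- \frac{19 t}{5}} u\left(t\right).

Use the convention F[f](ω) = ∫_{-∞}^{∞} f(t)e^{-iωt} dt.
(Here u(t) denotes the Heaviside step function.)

F(ω) = \frac{1500}{\left(5 i \omega + 19\right)^{3}}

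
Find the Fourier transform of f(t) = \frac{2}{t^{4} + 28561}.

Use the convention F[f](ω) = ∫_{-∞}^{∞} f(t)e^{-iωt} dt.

F(ω) = \frac{2 \pi e^{- \frac{13 \sqrt{2} \left|{\omega}\right|}{2}} \sin{\left(\frac{13 \sqrt{2} \left|{\omega}\right|}{2} + \frac{\pi}{4} \right)}}{2197}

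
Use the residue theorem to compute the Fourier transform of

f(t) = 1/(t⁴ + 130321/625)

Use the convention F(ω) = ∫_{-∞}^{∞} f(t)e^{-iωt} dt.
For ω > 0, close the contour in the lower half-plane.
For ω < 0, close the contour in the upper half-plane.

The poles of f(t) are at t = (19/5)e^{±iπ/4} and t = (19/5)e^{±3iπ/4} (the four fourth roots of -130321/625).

Let g(z) = f(z)e^{-iωz}; for large |z| the factor e^{-iωz} decays in the lower half-plane when ω > 0 and in the upper half-plane when ω < 0.

Case ω > 0 (lower half-plane, clockwise contour ⇒ F(ω) = -2πi·ΣRes):
  Res_{z = - \frac{19 \sqrt{2}}{10} - \frac{19 \sqrt{2} i}{10}} g(z) = \frac{125 \sqrt{2} i \left(1 - i\right) e^{\frac{19 \sqrt{2} \omega \left(-1 + i\right)}{10}}}{54872}
  Res_{z = \frac{19 \sqrt{2}}{10} - \frac{19 \sqrt{2} i}{10}} g(z) = \frac{125 \sqrt{2} i \left(1 + i\right) e^{- \frac{19 \sqrt{2} \omega \left(1 + i\right)}{10}}}{54872}
  F(ω) = -2πi·ΣRes = \frac{125 \sqrt{2} \pi \left(1 - i\right) \left(e^{\frac{19 \sqrt{2} i \omega}{5}} + i\right) e^{- \frac{19 \sqrt{2} \omega \left(1 + i\right)}{10}}}{27436} = \frac{125 \pi e^{- \frac{19 \sqrt{2} \omega}{10}} \sin{\left(\frac{19 \sqrt{2} \omega}{10} + \frac{\pi}{4} \right)}}{6859}

Case ω < 0 (upper half-plane, counterclockwise contour ⇒ F(ω) = +2πi·ΣRes):
  Res_{z = \frac{19 \sqrt{2}}{10} + \frac{19 \sqrt{2} i}{10}} g(z) = \frac{125 \sqrt{2} i \left(-1 + i\right) e^{\frac{19 \sqrt{2} \omega \left(1 - i\right)}{10}}}{54872}
  Res_{z = - \frac{19 \sqrt{2}}{10} + \frac{19 \sqrt{2} i}{10}} g(z) = \frac{125 \sqrt{2} \left(1 - i\right) e^{\frac{19 \sqrt{2} \omega \left(1 + i\right)}{10}}}{54872}
  F(ω) = 2πi·ΣRes = - \frac{125 \sqrt{2} i \pi \left(i \left(1 - i\right) e^{\frac{19 \sqrt{2} \omega \left(1 - i\right)}{10}} - \left(1 - i\right) e^{\frac{19 \sqrt{2} \omega \left(1 + i\right)}{10}}\right)}{27436} = \frac{125 \pi e^{\frac{19 \sqrt{2} \omega}{10}} \cos{\left(\frac{19 \sqrt{2} \omega}{10} + \frac{\pi}{4} \right)}}{6859}

Both cases combine into a single formula in |ω|:

F(ω) = \frac{125 \pi e^{- \frac{19 \sqrt{2} \left|{\omega}\right|}{10}} \sin{\left(\frac{19 \sqrt{2} \left|{\omega}\right|}{10} + \frac{\pi}{4} \right)}}{6859}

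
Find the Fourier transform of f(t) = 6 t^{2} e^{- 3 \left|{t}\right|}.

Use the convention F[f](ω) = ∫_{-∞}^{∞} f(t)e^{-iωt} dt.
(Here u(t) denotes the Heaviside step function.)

F(ω) = \frac{216 \left(3 - \omega^{2}\right)}{\left(\omega^{2} + 9\right)^{3}}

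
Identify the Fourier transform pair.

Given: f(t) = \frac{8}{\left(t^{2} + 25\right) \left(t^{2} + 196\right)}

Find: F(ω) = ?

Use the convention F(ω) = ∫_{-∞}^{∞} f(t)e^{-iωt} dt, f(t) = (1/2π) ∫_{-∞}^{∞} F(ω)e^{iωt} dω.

F(ω) = \frac{4 \pi \left(14 e^{9 \left|{\omega}\right|} - 5\right) e^{- 14 \left|{\omega}\right|}}{5985}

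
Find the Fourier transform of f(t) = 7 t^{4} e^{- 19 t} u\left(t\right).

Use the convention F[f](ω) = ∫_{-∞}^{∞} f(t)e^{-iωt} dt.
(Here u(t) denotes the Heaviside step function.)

F(ω) = \frac{168}{\left(i \omega + 19\right)^{5}}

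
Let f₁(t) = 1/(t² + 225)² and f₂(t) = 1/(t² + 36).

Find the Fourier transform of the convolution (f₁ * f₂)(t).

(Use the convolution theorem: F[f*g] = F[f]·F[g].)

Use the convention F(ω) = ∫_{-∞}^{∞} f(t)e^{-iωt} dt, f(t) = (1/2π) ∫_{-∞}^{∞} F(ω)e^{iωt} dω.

F[f₁*f₂](ω) = \frac{\pi^{2} \left(15 \left|{\omega}\right| + 1\right) e^{- 21 \left|{\omega}\right|}}{40500}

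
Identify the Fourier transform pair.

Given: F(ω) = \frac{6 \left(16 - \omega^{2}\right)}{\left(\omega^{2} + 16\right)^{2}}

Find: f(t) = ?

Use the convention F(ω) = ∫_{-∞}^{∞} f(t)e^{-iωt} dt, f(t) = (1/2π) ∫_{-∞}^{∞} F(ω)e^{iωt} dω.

f(t) = 3 e^{- 4 \left|{t}\right|} \left|{t}\right|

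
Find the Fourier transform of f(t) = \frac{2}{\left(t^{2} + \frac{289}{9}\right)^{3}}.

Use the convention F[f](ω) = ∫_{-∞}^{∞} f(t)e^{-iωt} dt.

F(ω) = \frac{27 \pi \left(289 \omega^{2} + 153 \left|{\omega}\right| + 27\right) e^{- \frac{17 \left|{\omega}\right|}{3}}}{5679428}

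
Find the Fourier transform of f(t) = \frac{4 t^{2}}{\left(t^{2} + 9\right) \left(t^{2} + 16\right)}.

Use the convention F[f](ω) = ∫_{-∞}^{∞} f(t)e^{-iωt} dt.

F(ω) = \frac{4 \pi \left(4 - 3 e^{\left|{\omega}\right|}\right) e^{- 4 \left|{\omega}\right|}}{7}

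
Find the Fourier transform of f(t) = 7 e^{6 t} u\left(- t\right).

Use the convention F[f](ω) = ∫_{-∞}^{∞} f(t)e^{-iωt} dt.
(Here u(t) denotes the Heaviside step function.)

F(ω) = - \frac{7}{i \omega - 6}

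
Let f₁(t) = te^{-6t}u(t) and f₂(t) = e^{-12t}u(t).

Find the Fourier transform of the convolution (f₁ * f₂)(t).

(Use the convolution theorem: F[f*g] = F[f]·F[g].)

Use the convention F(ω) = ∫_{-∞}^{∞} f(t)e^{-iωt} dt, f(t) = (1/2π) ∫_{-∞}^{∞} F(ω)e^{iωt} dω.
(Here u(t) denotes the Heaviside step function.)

F[f₁*f₂](ω) = \frac{1}{\left(i \omega + 6\right)^{2} \left(i \omega + 12\right)}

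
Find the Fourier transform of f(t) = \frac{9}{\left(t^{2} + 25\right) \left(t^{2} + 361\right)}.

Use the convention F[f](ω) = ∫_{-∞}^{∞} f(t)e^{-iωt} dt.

F(ω) = \frac{3 \pi \left(19 e^{14 \left|{\omega}\right|} - 5\right) e^{- 19 \left|{\omega}\right|}}{10640}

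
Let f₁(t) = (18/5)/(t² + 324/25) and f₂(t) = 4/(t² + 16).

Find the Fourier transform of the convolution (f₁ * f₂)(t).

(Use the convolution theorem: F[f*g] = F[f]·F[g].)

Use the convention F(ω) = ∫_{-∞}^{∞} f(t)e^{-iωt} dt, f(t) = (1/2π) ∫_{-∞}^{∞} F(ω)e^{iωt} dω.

F[f₁*f₂](ω) = \pi^{2} e^{- \frac{38 \left|{\omega}\right|}{5}}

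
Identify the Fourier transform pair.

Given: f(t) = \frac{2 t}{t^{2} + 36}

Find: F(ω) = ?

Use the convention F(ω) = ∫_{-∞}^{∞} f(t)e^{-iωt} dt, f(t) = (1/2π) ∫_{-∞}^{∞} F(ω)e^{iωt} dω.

F(ω) = - 2 i \pi e^{- 6 \left|{\omega}\right|} \operatorname{sign}{\left(\omega \right)}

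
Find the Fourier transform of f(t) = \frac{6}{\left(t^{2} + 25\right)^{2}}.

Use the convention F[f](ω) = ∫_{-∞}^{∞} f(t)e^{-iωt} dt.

F(ω) = \frac{3 \pi \left(5 \left|{\omega}\right| + 1\right) e^{- 5 \left|{\omega}\right|}}{125}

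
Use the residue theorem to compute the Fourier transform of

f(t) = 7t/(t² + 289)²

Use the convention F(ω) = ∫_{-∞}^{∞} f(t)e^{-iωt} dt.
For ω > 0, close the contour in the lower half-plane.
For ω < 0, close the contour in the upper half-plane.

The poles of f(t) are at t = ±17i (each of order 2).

Let g(z) = f(z)e^{-iωz}; for large |z| the factor e^{-iωz} decays in the lower half-plane when ω > 0 and in the upper half-plane when ω < 0.

Case ω > 0 (lower half-plane, clockwise contour ⇒ F(ω) = -2πi·ΣRes):
  Res_{z = - 17 i} g(z) = \frac{7 \omega e^{- 17 \omega}}{68} (pole of order 2)
  F(ω) = -2πi·ΣRes = - \frac{7 i \pi \omega e^{- 17 \omega}}{34}

Case ω < 0 (upper half-plane, counterclockwise contour ⇒ F(ω) = +2πi·ΣRes):
  Res_{z = 17 i} g(z) = - \frac{7 \omega e^{17 \omega}}{68} (pole of order 2)
  F(ω) = 2πi·ΣRes = - \frac{7 i \pi \omega e^{17 \omega}}{34}

Both cases combine into a single formula in |ω|:

F(ω) = - \frac{7 i \pi \omega e^{- 17 \left|{\omega}\right|}}{34}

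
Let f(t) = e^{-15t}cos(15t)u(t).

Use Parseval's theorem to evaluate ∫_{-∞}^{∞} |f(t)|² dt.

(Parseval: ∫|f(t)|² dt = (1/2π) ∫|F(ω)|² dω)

∫|f(t)|² dt = \frac{1}{40}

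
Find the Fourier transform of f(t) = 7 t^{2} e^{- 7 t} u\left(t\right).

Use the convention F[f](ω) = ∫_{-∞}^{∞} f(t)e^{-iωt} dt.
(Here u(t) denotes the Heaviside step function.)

F(ω) = \frac{14}{\left(i \omega + 7\right)^{3}}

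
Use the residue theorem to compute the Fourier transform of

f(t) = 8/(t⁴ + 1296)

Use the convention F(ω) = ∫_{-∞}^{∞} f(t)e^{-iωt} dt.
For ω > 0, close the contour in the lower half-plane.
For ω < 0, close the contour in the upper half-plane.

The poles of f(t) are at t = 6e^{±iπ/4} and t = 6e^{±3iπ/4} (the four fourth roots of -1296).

Let g(z) = f(z)e^{-iωz}; for large |z| the factor e^{-iωz} decays in the lower half-plane when ω > 0 and in the upper half-plane when ω < 0.

Case ω > 0 (lower half-plane, clockwise contour ⇒ F(ω) = -2πi·ΣRes):
  Res_{z = - 3 \sqrt{2} - 3 \sqrt{2} i} g(z) = \frac{\sqrt{2} i \left(1 - i\right) e^{3 \sqrt{2} \omega \left(-1 + i\right)}}{216}
  Res_{z = 3 \sqrt{2} - 3 \sqrt{2} i} g(z) = \frac{\sqrt{2} i \left(1 + i\right) e^{- 3 \sqrt{2} \omega \left(1 + i\right)}}{216}
  F(ω) = -2πi·ΣRes = \frac{\sqrt{2} \pi \left(1 - i\right) \left(e^{6 \sqrt{2} i \omega} + i\right) e^{- 3 \sqrt{2} \omega \left(1 + i\right)}}{108} = \frac{\pi e^{- 3 \sqrt{2} \omega} \sin{\left(3 \sqrt{2} \omega + \frac{\pi}{4} \right)}}{27}

Case ω < 0 (upper half-plane, counterclockwise contour ⇒ F(ω) = +2πi·ΣRes):
  Res_{z = 3 \sqrt{2} + 3 \sqrt{2} i} g(z) = \frac{\sqrt{2} i \left(-1 + i\right) e^{3 \sqrt{2} \omega \left(1 - i\right)}}{216}
  Res_{z = - 3 \sqrt{2} + 3 \sqrt{2} i} g(z) = \frac{\sqrt{2} \left(1 - i\right) e^{3 \sqrt{2} \omega \left(1 + i\right)}}{216}
  F(ω) = 2πi·ΣRes = - \frac{\sqrt{2} i \pi \left(i \left(1 - i\right) e^{3 \sqrt{2} \omega \left(1 - i\right)} - \left(1 - i\right) e^{3 \sqrt{2} \omega \left(1 + i\right)}\right)}{108} = \frac{\pi e^{3 \sqrt{2} \omega} \cos{\left(3 \sqrt{2} \omega + \frac{\pi}{4} \right)}}{27}

Both cases combine into a single formula in |ω|:

F(ω) = \frac{\pi e^{- 3 \sqrt{2} \left|{\omega}\right|} \sin{\left(3 \sqrt{2} \left|{\omega}\right| + \frac{\pi}{4} \right)}}{27}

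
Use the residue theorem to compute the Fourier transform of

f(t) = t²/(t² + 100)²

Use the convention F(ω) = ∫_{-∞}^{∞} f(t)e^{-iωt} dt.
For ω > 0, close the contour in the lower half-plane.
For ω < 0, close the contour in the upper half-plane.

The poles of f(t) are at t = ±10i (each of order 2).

Let g(z) = f(z)e^{-iωz}; for large |z| the factor e^{-iωz} decays in the lower half-plane when ω > 0 and in the upper half-plane when ω < 0.

Case ω > 0 (lower half-plane, clockwise contour ⇒ F(ω) = -2πi·ΣRes):
  Res_{z = - 10 i} g(z) = \frac{i \left(1 - 10 \omega\right) e^{- 10 \omega}}{40} (pole of order 2)
  F(ω) = -2πi·ΣRes = \frac{\pi \left(1 - 10 \omega\right) e^{- 10 \omega}}{20}

Case ω < 0 (upper half-plane, counterclockwise contour ⇒ F(ω) = +2πi·ΣRes):
  Res_{z = 10 i} g(z) = \frac{i \left(- 10 \omega - 1\right) e^{10 \omega}}{40} (pole of order 2)
  F(ω) = 2πi·ΣRes = \frac{\pi \left(10 \omega + 1\right) e^{10 \omega}}{20}

Both cases combine into a single formula in |ω|:

F(ω) = \frac{\pi \left(1 - 10 \left|{\omega}\right|\right) e^{- 10 \left|{\omega}\right|}}{20}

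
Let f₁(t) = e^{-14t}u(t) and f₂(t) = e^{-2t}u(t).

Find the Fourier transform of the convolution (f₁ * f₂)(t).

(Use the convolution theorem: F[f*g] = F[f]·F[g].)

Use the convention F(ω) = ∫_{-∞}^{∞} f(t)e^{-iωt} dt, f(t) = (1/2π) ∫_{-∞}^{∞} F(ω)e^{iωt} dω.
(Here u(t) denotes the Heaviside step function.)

F[f₁*f₂](ω) = \frac{1}{\left(i \omega + 2\right) \left(i \omega + 14\right)}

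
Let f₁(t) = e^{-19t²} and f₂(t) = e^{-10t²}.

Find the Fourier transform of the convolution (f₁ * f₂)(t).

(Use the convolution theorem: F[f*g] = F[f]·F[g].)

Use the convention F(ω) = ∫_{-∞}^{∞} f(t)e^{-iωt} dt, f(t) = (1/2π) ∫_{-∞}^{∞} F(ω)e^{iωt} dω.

F[f₁*f₂](ω) = \frac{\sqrt{190} \pi e^{- \frac{29 \omega^{2}}{760}}}{190}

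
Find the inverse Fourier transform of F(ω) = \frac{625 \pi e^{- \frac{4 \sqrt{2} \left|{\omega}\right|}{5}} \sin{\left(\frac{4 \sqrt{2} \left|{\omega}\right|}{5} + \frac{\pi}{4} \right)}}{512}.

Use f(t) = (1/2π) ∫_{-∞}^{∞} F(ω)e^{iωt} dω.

f(t) = \frac{5}{t^{4} + \frac{4096}{625}}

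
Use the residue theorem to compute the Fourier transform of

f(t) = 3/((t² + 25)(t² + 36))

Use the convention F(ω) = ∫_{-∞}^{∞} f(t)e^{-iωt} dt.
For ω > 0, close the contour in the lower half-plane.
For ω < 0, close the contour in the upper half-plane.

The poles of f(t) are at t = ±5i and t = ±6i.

Let g(z) = f(z)e^{-iωz}; for large |z| the factor e^{-iωz} decays in the lower half-plane when ω > 0 and in the upper half-plane when ω < 0.

Case ω > 0 (lower half-plane, clockwise contour ⇒ F(ω) = -2πi·ΣRes):
  Res_{z = - 5 i} g(z) = \frac{3 i e^{- 5 \omega}}{110}
  Res_{z = - 6 i} g(z) = - \frac{i e^{- 6 \omega}}{44}
  F(ω) = -2πi·ΣRes = \frac{\pi \left(6 e^{\omega} - 5\right) e^{- 6 \omega}}{110}

Case ω < 0 (upper half-plane, counterclockwise contour ⇒ F(ω) = +2πi·ΣRes):
  Res_{z = 5 i} g(z) = - \frac{3 i e^{5 \omega}}{110}
  Res_{z = 6 i} g(z) = \frac{i e^{6 \omega}}{44}
  F(ω) = 2πi·ΣRes = \frac{\pi \left(6 - 5 e^{\omega}\right) e^{5 \omega}}{110}

Both cases combine into a single formula in |ω|:

F(ω) = \frac{\pi \left(6 e^{\left|{\omega}\right|} - 5\right) e^{- 6 \left|{\omega}\right|}}{110}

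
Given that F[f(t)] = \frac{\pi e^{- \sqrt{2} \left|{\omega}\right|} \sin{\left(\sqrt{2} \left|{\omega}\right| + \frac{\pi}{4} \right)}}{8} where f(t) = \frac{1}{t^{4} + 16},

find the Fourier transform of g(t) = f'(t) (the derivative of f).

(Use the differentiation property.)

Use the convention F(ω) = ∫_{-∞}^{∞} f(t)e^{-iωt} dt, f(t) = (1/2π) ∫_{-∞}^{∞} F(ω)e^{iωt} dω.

F[g](ω) = \frac{i \pi \omega e^{- \sqrt{2} \left|{\omega}\right|} \sin{\left(\sqrt{2} \left|{\omega}\right| + \frac{\pi}{4} \right)}}{8}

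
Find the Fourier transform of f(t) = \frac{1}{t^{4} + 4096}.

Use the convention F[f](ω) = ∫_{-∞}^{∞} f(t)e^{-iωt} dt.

F(ω) = \frac{\pi e^{- 4 \sqrt{2} \left|{\omega}\right|} \sin{\left(4 \sqrt{2} \left|{\omega}\right| + \frac{\pi}{4} \right)}}{512}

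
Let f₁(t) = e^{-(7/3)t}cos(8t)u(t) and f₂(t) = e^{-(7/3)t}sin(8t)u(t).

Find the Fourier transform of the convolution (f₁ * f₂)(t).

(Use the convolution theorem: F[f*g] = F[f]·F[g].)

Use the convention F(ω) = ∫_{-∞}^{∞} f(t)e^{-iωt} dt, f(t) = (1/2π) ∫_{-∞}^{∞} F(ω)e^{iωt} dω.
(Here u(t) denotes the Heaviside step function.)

F[f₁*f₂](ω) = \frac{216 \left(3 i \omega + 7\right)}{\left(\left(3 i \omega + 7\right)^{2} + 576\right)^{2}}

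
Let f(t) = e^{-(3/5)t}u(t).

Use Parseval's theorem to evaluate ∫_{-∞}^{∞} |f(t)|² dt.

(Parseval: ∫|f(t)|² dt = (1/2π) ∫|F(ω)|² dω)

∫|f(t)|² dt = \frac{5}{6}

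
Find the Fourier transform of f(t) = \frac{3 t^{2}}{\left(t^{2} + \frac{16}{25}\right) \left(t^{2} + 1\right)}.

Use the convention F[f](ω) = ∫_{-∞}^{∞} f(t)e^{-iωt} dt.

F(ω) = \frac{25 \pi e^{- \left|{\omega}\right|}}{3} - \frac{20 \pi e^{- \frac{4 \left|{\omega}\right|}{5}}}{3}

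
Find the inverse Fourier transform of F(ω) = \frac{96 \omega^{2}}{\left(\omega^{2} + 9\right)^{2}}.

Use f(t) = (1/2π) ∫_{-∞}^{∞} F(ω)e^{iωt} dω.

f(t) = 8 \left(1 - 3 \left|{t}\right|\right) e^{- 3 \left|{t}\right|}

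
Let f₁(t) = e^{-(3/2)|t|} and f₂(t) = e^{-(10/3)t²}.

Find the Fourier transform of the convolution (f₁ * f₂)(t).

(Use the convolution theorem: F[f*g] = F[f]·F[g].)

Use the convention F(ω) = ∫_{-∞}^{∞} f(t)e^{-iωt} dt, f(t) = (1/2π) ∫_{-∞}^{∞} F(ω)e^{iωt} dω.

F[f₁*f₂](ω) = \frac{6 \sqrt{30} \sqrt{\pi} e^{- \frac{3 \omega^{2}}{40}}}{5 \left(4 \omega^{2} + 9\right)}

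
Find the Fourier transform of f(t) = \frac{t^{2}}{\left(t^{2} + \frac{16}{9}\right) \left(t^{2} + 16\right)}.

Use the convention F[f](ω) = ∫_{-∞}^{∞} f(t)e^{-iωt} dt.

F(ω) = \frac{9 \pi e^{- 4 \left|{\omega}\right|}}{32} - \frac{3 \pi e^{- \frac{4 \left|{\omega}\right|}{3}}}{32}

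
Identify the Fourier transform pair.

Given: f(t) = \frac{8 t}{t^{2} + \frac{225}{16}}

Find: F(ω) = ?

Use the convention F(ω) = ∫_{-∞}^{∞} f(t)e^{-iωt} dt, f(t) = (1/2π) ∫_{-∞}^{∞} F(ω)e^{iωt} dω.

F(ω) = - 8 i \pi e^{- \frac{15 \left|{\omega}\right|}{4}} \operatorname{sign}{\left(\omega \right)}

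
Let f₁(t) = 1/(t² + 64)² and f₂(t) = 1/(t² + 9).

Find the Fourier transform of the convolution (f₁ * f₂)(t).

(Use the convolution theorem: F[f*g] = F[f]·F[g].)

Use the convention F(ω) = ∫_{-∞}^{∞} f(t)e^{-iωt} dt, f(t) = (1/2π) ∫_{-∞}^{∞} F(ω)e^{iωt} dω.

F[f₁*f₂](ω) = \frac{\pi^{2} \left(8 \left|{\omega}\right| + 1\right) e^{- 11 \left|{\omega}\right|}}{3072}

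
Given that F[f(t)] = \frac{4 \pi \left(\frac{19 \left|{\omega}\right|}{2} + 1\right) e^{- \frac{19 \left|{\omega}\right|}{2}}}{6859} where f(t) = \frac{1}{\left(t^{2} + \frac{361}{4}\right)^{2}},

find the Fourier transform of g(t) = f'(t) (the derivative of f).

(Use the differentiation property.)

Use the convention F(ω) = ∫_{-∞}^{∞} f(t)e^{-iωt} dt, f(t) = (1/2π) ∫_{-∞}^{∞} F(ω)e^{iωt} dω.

F[g](ω) = \frac{2 i \pi \omega \left(19 \left|{\omega}\right| + 2\right) e^{- \frac{19 \left|{\omega}\right|}{2}}}{6859}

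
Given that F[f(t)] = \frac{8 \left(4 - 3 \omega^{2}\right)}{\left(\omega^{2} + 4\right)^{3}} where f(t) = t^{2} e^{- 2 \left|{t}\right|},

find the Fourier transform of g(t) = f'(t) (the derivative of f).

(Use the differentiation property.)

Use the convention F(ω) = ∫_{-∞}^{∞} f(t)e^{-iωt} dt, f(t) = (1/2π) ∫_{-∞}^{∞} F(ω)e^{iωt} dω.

F[g](ω) = - \frac{8 i \omega \left(3 \omega^{2} - 4\right)}{\left(\omega^{2} + 4\right)^{3}}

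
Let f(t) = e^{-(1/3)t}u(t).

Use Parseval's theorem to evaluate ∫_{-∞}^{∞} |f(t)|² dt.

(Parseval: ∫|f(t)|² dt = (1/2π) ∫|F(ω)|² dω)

∫|f(t)|² dt = \frac{3}{2}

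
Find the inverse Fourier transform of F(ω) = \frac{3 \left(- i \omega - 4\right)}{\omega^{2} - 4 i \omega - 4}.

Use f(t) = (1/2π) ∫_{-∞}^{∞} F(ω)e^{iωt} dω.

f(t) = 3 \left(2 t + 1\right) e^{- 2 t} u\left(t\right)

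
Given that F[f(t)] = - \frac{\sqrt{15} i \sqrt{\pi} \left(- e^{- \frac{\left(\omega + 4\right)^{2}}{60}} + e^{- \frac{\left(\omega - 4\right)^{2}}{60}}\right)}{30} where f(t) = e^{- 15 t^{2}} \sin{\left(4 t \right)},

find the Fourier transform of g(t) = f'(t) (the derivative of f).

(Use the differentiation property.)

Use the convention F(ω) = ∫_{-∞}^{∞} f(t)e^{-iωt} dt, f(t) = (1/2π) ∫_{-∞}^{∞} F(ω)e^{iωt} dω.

F[g](ω) = \frac{\sqrt{15} \sqrt{\pi} \omega \left(e^{\frac{4 \omega}{15}} - 1\right) e^{- \frac{\omega^{2}}{60} - \frac{2 \omega}{15} - \frac{4}{15}}}{30}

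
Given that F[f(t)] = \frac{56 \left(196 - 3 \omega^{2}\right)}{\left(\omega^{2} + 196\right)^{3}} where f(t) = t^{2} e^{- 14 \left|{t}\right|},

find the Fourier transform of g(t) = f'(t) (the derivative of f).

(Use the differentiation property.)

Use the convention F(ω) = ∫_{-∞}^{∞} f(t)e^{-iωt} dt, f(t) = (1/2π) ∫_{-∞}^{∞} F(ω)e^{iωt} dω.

F[g](ω) = - \frac{56 i \omega \left(3 \omega^{2} - 196\right)}{\left(\omega^{2} + 196\right)^{3}}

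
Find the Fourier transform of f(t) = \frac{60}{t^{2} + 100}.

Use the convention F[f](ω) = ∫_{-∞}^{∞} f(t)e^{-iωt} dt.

F(ω) = 6 \pi e^{- 10 \left|{\omega}\right|}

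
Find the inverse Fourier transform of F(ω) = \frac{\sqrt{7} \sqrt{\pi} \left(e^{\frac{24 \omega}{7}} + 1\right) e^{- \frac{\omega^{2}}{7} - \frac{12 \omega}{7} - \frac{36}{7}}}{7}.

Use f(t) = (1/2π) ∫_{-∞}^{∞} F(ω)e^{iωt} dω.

f(t) = e^{- \frac{7 t^{2}}{4}} \cos{\left(6 t \right)}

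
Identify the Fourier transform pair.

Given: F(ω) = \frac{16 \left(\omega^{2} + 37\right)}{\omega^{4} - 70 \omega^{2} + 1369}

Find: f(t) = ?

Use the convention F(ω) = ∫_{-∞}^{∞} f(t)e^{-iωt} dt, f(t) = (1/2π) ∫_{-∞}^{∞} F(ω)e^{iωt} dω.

f(t) = 8 e^{- \left|{t}\right|} \cos{\left(6 \left|{t}\right| \right)}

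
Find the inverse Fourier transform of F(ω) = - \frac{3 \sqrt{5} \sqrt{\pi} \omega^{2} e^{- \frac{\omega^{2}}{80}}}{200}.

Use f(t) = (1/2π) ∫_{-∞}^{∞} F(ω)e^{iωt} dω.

f(t) = 3 \left(80 t^{2} - 2\right) e^{- 20 t^{2}}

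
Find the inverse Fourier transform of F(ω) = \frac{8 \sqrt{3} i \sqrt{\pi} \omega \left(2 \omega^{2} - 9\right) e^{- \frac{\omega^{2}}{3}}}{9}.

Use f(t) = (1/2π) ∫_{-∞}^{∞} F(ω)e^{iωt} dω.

f(t) = 9 t^{3} e^{- \frac{3 t^{2}}{4}}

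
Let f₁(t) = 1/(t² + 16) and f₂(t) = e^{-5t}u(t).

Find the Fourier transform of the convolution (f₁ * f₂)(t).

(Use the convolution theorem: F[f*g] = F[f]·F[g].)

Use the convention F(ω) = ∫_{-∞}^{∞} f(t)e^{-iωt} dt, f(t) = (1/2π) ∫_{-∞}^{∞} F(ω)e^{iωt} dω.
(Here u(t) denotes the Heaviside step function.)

F[f₁*f₂](ω) = \frac{\pi e^{- 4 \left|{\omega}\right|}}{4 \left(i \omega + 5\right)}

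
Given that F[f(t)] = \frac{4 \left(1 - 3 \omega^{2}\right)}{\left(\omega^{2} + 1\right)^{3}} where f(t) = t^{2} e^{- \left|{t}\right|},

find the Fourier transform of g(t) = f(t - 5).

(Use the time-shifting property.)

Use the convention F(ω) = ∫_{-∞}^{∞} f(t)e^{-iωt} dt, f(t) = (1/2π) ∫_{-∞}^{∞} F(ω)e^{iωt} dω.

F[g](ω) = \frac{4 \left(1 - 3 \omega^{2}\right) e^{- 5 i \omega}}{\left(\omega^{2} + 1\right)^{3}}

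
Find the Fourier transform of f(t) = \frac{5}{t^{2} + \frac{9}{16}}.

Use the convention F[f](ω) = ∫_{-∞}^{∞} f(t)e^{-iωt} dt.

F(ω) = \frac{20 \pi e^{- \frac{3 \left|{\omega}\right|}{4}}}{3}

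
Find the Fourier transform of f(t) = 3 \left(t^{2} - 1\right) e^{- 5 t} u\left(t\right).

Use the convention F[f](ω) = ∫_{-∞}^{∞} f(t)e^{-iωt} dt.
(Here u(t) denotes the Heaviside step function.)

F(ω) = \frac{3 \left(2 i \omega - \left(i \omega + 5\right)^{3} + 10\right)}{\left(i \omega + 5\right)^{4}}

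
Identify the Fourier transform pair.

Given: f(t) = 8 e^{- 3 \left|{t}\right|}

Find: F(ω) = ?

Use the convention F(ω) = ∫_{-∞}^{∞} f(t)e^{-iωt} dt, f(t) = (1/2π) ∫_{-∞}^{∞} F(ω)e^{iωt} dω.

F(ω) = \frac{48}{\omega^{2} + 9}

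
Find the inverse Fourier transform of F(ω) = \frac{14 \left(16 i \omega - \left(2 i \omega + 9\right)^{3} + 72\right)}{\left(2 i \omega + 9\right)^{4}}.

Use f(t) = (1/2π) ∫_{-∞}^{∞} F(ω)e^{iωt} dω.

f(t) = 7 \left(t^{2} - 1\right) e^{- \frac{9 t}{2}} u\left(t\right)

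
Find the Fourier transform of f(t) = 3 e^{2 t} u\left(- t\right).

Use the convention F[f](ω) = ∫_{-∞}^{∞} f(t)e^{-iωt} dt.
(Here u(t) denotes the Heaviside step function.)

F(ω) = - \frac{3}{i \omega - 2}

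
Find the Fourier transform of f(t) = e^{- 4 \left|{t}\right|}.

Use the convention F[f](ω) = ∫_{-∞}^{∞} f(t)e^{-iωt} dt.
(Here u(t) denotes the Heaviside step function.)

F(ω) = \frac{8}{\omega^{2} + 16}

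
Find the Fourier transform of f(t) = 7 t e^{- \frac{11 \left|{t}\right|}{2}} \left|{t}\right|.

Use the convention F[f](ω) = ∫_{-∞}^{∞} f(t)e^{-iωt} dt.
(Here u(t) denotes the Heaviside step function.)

F(ω) = \frac{448 i \omega \left(4 \omega^{2} - 363\right)}{\left(4 \omega^{2} + 121\right)^{3}}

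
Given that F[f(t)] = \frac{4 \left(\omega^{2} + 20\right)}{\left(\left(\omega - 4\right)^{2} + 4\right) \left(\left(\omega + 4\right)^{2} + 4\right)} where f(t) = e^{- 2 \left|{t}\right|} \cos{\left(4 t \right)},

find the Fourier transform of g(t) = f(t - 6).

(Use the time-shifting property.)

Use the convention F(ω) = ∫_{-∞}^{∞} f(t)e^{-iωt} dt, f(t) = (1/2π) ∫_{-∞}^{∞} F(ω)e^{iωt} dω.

F[g](ω) = \frac{4 \left(\omega^{2} + 20\right) e^{- 6 i \omega}}{\omega^{4} - 24 \omega^{2} + 400}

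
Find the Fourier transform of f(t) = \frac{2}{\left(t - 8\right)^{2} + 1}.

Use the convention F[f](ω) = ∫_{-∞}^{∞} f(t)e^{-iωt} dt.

F(ω) = 2 \pi e^{- 8 i \omega - \left|{\omega}\right|}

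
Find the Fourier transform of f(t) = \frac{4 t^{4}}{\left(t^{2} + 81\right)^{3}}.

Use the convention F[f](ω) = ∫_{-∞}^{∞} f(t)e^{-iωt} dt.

F(ω) = \frac{\pi \left(27 \omega^{2} - 15 \left|{\omega}\right| + 1\right) e^{- 9 \left|{\omega}\right|}}{6}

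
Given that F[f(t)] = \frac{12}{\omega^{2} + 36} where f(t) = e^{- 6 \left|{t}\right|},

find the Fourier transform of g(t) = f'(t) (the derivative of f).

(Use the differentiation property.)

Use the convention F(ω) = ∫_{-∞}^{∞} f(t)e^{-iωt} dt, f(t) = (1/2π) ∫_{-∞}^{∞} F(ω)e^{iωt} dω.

F[g](ω) = \frac{12 i \omega}{\omega^{2} + 36}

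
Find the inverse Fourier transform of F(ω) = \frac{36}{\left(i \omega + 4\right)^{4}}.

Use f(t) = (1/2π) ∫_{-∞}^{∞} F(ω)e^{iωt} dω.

f(t) = 6 t^{3} e^{- 4 t} u\left(t\right)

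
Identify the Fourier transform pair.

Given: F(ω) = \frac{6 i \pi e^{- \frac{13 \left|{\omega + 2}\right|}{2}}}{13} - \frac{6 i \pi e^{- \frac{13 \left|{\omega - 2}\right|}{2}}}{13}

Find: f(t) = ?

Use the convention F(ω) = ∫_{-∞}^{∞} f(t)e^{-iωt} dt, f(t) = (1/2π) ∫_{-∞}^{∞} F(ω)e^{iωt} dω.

f(t) = \frac{6 \sin{\left(2 t \right)}}{t^{2} + \frac{169}{4}}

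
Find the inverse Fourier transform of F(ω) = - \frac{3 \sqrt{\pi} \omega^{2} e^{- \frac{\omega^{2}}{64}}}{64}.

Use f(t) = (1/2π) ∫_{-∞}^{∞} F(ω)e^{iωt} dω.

f(t) = 3 \left(64 t^{2} - 2\right) e^{- 16 t^{2}}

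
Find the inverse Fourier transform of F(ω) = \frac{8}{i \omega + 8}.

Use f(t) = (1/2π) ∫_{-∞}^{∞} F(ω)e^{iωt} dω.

f(t) = 8 e^{- 8 t} u\left(t\right)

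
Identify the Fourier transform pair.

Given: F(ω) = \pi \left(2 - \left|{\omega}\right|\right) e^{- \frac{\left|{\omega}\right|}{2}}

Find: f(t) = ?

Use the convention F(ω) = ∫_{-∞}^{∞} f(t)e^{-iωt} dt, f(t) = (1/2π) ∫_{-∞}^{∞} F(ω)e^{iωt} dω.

f(t) = \frac{2 t^{2}}{\left(t^{2} + \frac{1}{4}\right)^{2}}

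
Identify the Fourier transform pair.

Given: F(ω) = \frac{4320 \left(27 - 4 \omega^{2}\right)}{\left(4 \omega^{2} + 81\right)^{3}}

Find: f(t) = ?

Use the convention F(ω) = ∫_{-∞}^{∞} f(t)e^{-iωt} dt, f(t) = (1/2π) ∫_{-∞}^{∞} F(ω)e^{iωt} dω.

f(t) = 5 t^{2} e^{- \frac{9 \left|{t}\right|}{2}}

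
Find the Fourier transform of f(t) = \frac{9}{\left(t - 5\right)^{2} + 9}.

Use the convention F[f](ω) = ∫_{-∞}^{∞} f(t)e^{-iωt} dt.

F(ω) = 3 \pi e^{- 5 i \omega - 3 \left|{\omega}\right|}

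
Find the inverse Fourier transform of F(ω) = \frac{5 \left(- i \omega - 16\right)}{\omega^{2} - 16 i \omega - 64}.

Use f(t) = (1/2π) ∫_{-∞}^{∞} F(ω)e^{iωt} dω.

f(t) = 5 \left(8 t + 1\right) e^{- 8 t} u\left(t\right)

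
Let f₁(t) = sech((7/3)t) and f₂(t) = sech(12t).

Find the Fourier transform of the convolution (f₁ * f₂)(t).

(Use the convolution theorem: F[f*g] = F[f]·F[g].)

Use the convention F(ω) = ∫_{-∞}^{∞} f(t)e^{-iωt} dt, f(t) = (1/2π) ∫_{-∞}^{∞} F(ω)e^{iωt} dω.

F[f₁*f₂](ω) = \frac{\pi^{2}}{28 \cosh{\left(\frac{\pi \omega}{24} \right)} \cosh{\left(\frac{3 \pi \omega}{14} \right)}}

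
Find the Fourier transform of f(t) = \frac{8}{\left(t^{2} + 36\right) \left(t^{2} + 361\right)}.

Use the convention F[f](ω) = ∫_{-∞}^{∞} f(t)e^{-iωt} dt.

F(ω) = \frac{4 \pi \left(19 e^{13 \left|{\omega}\right|} - 6\right) e^{- 19 \left|{\omega}\right|}}{18525}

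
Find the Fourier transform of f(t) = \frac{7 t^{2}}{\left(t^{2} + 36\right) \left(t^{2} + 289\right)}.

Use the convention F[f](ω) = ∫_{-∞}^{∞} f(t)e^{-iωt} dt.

F(ω) = \frac{7 \pi \left(17 - 6 e^{11 \left|{\omega}\right|}\right) e^{- 17 \left|{\omega}\right|}}{253}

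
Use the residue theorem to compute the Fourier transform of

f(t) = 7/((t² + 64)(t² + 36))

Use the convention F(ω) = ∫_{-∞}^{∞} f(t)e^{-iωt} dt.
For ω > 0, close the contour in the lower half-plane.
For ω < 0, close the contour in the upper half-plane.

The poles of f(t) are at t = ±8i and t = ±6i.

Let g(z) = f(z)e^{-iωz}; for large |z| the factor e^{-iωz} decays in the lower half-plane when ω > 0 and in the upper half-plane when ω < 0.

Case ω > 0 (lower half-plane, clockwise contour ⇒ F(ω) = -2πi·ΣRes):
  Res_{z = - 8 i} g(z) = - \frac{i e^{- 8 \omega}}{64}
  Res_{z = - 6 i} g(z) = \frac{i e^{- 6 \omega}}{48}
  F(ω) = -2πi·ΣRes = \frac{\pi \left(4 e^{2 \omega} - 3\right) e^{- 8 \omega}}{96}

Case ω < 0 (upper half-plane, counterclockwise contour ⇒ F(ω) = +2πi·ΣRes):
  Res_{z = 8 i} g(z) = \frac{i e^{8 \omega}}{64}
  Res_{z = 6 i} g(z) = - \frac{i e^{6 \omega}}{48}
  F(ω) = 2πi·ΣRes = \frac{\pi \left(4 - 3 e^{2 \omega}\right) e^{6 \omega}}{96}

Both cases combine into a single formula in |ω|:

F(ω) = \frac{\pi \left(4 e^{2 \left|{\omega}\right|} - 3\right) e^{- 8 \left|{\omega}\right|}}{96}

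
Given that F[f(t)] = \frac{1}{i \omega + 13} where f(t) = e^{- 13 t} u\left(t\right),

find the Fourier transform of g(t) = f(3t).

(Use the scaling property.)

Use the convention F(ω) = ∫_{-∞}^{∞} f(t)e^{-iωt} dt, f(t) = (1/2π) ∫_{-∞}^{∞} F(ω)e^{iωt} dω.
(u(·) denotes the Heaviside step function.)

F[g](ω) = \frac{1}{i \omega + 39}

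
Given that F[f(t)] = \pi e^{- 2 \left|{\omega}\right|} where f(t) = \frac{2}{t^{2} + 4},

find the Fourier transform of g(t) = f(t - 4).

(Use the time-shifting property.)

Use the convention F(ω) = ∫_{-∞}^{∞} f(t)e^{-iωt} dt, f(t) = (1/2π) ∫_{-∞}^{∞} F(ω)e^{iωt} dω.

F[g](ω) = \pi e^{- 4 i \omega - 2 \left|{\omega}\right|}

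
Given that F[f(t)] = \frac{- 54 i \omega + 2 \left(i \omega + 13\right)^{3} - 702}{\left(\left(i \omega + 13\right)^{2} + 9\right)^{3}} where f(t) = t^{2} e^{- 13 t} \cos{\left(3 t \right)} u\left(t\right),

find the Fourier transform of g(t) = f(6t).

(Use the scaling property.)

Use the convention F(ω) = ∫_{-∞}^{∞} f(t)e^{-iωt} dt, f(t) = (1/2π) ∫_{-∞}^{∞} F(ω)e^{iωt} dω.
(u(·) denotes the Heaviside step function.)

F[g](ω) = \frac{72 \left(- 972 i \omega + \left(i \omega + 78\right)^{3} - 75816\right)}{\left(\left(i \omega + 78\right)^{2} + 324\right)^{3}}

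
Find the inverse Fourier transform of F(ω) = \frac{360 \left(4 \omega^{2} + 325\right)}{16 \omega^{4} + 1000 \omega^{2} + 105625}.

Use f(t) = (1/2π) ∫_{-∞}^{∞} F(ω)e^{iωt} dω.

f(t) = 6 e^{- \frac{15 \left|{t}\right|}{2}} \cos{\left(5 \left|{t}\right| \right)}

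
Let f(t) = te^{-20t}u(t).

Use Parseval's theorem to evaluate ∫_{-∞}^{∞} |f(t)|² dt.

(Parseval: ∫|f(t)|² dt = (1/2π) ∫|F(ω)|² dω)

∫|f(t)|² dt = \frac{1}{32000}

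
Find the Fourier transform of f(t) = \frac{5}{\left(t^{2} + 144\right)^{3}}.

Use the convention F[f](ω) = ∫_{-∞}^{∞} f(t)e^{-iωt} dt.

F(ω) = \frac{5 \pi \left(48 \omega^{2} + 12 \left|{\omega}\right| + 1\right) e^{- 12 \left|{\omega}\right|}}{663552}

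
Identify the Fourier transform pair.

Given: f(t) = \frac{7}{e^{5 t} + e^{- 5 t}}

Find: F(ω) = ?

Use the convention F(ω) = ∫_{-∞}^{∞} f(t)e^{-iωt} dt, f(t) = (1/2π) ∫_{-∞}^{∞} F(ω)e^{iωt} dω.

F(ω) = \frac{7 \pi}{10 \cosh{\left(\frac{\pi \omega}{10} \right)}}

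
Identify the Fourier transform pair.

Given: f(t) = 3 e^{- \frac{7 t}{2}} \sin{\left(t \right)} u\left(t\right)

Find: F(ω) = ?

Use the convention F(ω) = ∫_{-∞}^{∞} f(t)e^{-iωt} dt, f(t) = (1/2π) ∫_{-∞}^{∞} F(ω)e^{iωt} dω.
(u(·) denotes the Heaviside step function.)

F(ω) = \frac{12}{\left(2 i \omega + 7\right)^{2} + 4}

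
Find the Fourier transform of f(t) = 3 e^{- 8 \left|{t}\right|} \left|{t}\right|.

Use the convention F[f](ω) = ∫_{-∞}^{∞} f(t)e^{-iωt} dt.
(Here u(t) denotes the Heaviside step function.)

F(ω) = \frac{6 \left(64 - \omega^{2}\right)}{\left(\omega^{2} + 64\right)^{2}}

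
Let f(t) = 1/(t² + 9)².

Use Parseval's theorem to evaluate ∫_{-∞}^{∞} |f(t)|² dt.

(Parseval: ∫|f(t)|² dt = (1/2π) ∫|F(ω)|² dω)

∫|f(t)|² dt = \frac{5 \pi}{34992}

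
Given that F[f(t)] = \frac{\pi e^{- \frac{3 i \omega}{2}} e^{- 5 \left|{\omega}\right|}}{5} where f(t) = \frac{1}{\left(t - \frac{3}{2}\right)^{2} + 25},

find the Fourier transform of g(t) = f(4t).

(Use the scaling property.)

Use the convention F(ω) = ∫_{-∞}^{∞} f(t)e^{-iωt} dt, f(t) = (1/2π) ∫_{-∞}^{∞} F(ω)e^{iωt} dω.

F[g](ω) = \frac{\pi e^{- \frac{3 i \omega}{8} - \frac{5 \left|{\omega}\right|}{4}}}{20}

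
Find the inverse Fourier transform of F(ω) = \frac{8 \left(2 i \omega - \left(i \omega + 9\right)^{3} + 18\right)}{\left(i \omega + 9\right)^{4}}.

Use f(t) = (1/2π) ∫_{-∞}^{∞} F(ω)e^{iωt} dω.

f(t) = 8 \left(t^{2} - 1\right) e^{- 9 t} u\left(t\right)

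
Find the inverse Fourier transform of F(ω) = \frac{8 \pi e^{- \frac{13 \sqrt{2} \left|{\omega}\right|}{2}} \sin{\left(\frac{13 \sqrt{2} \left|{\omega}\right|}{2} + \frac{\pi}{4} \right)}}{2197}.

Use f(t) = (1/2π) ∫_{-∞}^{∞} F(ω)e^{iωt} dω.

f(t) = \frac{8}{t^{4} + 28561}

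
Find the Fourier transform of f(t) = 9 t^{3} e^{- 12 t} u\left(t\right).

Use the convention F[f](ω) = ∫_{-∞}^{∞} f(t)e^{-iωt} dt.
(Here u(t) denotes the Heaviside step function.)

F(ω) = \frac{54}{\left(i \omega + 12\right)^{4}}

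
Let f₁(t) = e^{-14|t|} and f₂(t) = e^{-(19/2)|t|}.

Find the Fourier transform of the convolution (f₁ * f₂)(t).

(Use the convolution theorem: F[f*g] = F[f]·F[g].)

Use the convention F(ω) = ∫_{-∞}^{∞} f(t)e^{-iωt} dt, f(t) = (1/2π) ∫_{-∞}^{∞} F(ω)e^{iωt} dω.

F[f₁*f₂](ω) = \frac{2128}{\left(\omega^{2} + 196\right) \left(4 \omega^{2} + 361\right)}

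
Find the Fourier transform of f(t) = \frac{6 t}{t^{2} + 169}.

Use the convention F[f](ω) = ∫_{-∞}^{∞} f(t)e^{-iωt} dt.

F(ω) = - 6 i \pi e^{- 13 \left|{\omega}\right|} \operatorname{sign}{\left(\omega \right)}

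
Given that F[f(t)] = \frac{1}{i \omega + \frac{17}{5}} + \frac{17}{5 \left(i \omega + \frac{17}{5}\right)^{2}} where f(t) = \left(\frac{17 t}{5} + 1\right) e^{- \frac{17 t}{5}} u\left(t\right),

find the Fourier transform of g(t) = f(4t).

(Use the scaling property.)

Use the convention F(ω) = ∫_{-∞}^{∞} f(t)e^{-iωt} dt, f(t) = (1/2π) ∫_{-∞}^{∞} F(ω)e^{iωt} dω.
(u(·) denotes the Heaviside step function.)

F[g](ω) = \frac{5 \left(- 5 i \omega - 136\right)}{25 \omega^{2} - 680 i \omega - 4624}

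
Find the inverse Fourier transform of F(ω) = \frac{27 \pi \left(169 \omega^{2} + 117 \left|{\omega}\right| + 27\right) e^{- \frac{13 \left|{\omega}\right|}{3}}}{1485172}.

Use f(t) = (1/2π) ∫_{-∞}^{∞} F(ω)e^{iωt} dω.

f(t) = \frac{2}{\left(t^{2} + \frac{169}{9}\right)^{3}}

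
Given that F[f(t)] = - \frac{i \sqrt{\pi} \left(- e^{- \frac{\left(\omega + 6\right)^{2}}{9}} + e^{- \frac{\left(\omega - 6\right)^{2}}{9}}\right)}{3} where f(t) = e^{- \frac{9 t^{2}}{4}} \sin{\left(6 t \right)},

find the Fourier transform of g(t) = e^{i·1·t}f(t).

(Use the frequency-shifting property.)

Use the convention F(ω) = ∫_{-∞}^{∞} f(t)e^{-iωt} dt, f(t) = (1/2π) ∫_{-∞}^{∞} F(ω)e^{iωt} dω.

F[g](ω) = \frac{i \sqrt{\pi} \left(- e^{\frac{8 \omega}{3}} + e^{\frac{8}{3}}\right) e^{- \frac{\omega^{2}}{9} - \frac{10 \omega}{9} - \frac{49}{9}}}{3}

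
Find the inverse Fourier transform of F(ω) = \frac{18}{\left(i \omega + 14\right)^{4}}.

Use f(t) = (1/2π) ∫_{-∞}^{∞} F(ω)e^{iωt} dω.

f(t) = 3 t^{3} e^{- 14 t} u\left(t\right)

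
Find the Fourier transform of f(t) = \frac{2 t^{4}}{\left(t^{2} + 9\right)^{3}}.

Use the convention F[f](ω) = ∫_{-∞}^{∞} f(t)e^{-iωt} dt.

F(ω) = \frac{\pi \left(3 \omega^{2} - 5 \left|{\omega}\right| + 1\right) e^{- 3 \left|{\omega}\right|}}{4}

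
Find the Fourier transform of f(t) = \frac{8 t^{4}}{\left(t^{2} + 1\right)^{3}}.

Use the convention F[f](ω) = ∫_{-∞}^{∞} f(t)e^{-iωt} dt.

F(ω) = \pi \left(\omega^{2} - 5 \left|{\omega}\right| + 3\right) e^{- \left|{\omega}\right|}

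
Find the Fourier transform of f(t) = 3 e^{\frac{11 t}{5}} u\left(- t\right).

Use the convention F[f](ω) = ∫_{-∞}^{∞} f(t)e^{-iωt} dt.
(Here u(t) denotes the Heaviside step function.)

F(ω) = - \frac{15}{5 i \omega - 11}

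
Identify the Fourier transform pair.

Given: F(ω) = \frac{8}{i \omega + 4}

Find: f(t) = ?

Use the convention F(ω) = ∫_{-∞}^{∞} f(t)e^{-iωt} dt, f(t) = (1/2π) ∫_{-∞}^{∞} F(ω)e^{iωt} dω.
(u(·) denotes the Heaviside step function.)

f(t) = 8 e^{- 4 t} u\left(t\right)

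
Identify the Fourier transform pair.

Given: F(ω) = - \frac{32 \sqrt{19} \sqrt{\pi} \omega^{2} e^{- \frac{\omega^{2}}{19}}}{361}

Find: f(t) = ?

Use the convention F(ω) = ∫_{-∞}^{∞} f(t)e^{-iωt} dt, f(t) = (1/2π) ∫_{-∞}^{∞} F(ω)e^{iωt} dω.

f(t) = 4 \left(19 t^{2} - 2\right) e^{- \frac{19 t^{2}}{4}}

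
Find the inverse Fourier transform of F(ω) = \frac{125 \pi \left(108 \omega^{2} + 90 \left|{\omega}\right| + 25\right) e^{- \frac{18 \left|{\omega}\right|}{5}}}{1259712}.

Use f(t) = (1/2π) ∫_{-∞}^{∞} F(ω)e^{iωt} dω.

f(t) = \frac{4}{\left(t^{2} + \frac{324}{25}\right)^{3}}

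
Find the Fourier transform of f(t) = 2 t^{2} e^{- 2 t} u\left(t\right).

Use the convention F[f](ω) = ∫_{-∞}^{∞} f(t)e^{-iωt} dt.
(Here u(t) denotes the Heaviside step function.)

F(ω) = \frac{4}{\left(i \omega + 2\right)^{3}}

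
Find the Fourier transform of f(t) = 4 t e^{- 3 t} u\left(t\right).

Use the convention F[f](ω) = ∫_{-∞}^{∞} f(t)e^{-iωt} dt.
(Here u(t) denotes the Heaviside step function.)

F(ω) = \frac{4}{\left(i \omega + 3\right)^{2}}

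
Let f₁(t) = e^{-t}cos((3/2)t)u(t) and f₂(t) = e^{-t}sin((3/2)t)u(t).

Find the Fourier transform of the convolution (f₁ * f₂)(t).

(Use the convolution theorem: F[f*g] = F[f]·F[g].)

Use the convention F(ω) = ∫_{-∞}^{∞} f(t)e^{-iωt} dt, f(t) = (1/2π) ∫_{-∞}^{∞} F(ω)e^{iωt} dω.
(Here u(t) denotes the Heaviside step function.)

F[f₁*f₂](ω) = \frac{24 \left(i \omega + 1\right)}{\left(4 \left(i \omega + 1\right)^{2} + 9\right)^{2}}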